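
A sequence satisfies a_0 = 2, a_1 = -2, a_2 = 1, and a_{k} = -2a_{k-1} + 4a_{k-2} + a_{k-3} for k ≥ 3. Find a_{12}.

203002

The ordinary generating function has denominator 1 + 2t - 4t^2 - t^3.
Iterating the recurrence: a_0,…,a_{12} = 2, -2, 1, -8, 18, -67, 198, -646, 2017, -6420, 20262, -64187, 203002.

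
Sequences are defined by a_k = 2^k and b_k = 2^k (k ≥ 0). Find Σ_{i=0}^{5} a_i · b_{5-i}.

Write out a_i and b_{5-i} for i = 0,…,5 and sum the products.
Σ = 1·32 + 2·16 + 4·8 + 8·4 + 16·2 + 32·1 = 192.

192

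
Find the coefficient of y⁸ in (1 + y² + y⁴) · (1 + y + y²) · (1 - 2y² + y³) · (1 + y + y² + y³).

(1 + y² + y⁴) has coefficients 1,0,1,0,1 for degrees 0…4.
(1 + y + y²) has coefficients 1,1,1,0,0,0,0,0,0 for degrees 0…8.
Multiplying by (1 - 2y² + y³) gives running coefficients 1,1,-1,-1,-1,1,0,0,0 for degrees 0…8.
Finally multiplying by (1 + y + y² + y³), the product of all factors after the first has coefficients 1,2,1,0,-2,-2,-1,0,1 for degrees 0…8.
[y⁸] = 1·1 + 1·(-1) + 1·(-2) = -2.

-2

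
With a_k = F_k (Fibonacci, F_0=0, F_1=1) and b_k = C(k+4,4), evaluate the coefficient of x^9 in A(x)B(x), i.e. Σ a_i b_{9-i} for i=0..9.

2587

Write out a_i and b_{9-i} for i = 0,…,9 and sum the products.
Σ = 0·715 + 1·495 + 1·330 + 2·210 + 3·126 + 5·70 + 8·35 + 13·15 + 21·5 + 34·1 = 2587.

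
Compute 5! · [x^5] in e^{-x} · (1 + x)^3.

14

The EGF product rule gives c_5 = Σ_{k_1+k_2=5} C(5; k_1,k_2) · ∏ g_i(k_i), where e^{-x} gives (-1)^k; (1+x)^3 gives the falling factorial (3)_k.
g_1(k) for k = 0…5: 1, -1, 1, -1, 1, -1.
g_2(k) for k = 0…5: 1, 3, 6, 6, 0, 0.
c_5 = Σ_k C(5,k)·g_1(k)·g_2(5−k) = 10·1·6 + 10·(-1)·6 + 5·1·3 + 1·(-1)·1 = 60 − 60 + 15 − 1 = 14.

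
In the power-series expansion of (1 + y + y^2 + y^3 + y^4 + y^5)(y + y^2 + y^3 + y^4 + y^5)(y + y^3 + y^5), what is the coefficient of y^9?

(1 + y + y^2 + y^3 + y^4 + y^5) has coefficients 1,1,1,1,1,1 for degrees 0…5.
(y + y^2 + y^3 + y^4 + y^5) has coefficients 0,1,1,1,1,1,0,0,0,0 for degrees 0…9.
Finally multiplying by (y + y^3 + y^5), the product of all factors after the first has coefficients 0,0,1,1,2,2,3,2,2,1 for degrees 0…9.
[y^9] = 1·1 + 1·2 + 1·2 + 1·3 + 1·2 + 1·2 = 12.

12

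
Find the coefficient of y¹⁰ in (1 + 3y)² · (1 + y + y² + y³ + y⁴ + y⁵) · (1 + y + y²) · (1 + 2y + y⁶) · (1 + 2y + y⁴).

402

(1 + 3y)² has coefficients 1,6,9 for degrees 0…2.
(1 + y + y² + y³ + y⁴ + y⁵) has coefficients 1,1,1,1,1,1,0,0,0,0,0 for degrees 0…10.
Multiplying by (1 + y + y²) gives running coefficients 1,2,3,3,3,3,2,1,0,0,0 for degrees 0…10.
Multiplying by (1 + 2y + y⁶) gives running coefficients 1,4,7,9,9,9,9,7,5,3,3 for degrees 0…10.
Finally multiplying by (1 + 2y + y⁴), the product of all factors after the first has coefficients 1,6,15,23,28,31,34,34,28,22,18 for degrees 0…10.
[y¹⁰] = 1·18 + 6·22 + 9·28 = 402.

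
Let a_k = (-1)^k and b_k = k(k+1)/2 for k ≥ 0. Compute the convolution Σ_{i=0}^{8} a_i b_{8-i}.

Write out a_i and b_{8-i} for i = 0,…,8 and sum the products.
Σ = 1·36 − 1·28 + 1·21 − 1·15 + 1·10 − 1·6 + 1·3 − 1·1 + 1·0 = 20.

20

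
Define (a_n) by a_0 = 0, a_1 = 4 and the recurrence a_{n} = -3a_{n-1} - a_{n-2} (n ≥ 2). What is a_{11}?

70844

The ordinary generating function has denominator 1 + 3z + z^2.
Iterating the recurrence: a_0,…,a_{11} = 0, 4, -12, 32, -84, 220, -576, 1508, -3948, 10336, -27060, 70844.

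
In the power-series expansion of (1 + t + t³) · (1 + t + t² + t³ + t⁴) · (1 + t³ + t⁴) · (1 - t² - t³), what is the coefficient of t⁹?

(1 + t + t³) has coefficients 1,1,0,1 for degrees 0…3.
(1 + t + t² + t³ + t⁴) has coefficients 1,1,1,1,1,0,0,0,0,0 for degrees 0…9.
Multiplying by (1 + t³ + t⁴) gives running coefficients 1,1,1,2,3,2,2,2,1,0 for degrees 0…9.
Finally multiplying by (1 - t² - t³), the product of all factors after the first has coefficients 1,1,0,0,1,-1,-3,-3,-3,-4 for degrees 0…9.
[t⁹] = 1·(-4) + 1·(-3) + 1·(-3) = -10.

-10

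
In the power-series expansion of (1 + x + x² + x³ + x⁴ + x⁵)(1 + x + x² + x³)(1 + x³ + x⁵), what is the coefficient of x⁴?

6

(1 + x + x² + x³ + x⁴ + x⁵) has coefficients 1,1,1,1,1 for degrees 0…4.
(1 + x + x² + x³) has coefficients 1,1,1,1,0 for degrees 0…4.
Finally multiplying by (1 + x³ + x⁵), the product of all factors after the first has coefficients 1,1,1,2,1 for degrees 0…4.
[x⁴] = 1·1 + 1·2 + 1·1 + 1·1 + 1·1 = 6.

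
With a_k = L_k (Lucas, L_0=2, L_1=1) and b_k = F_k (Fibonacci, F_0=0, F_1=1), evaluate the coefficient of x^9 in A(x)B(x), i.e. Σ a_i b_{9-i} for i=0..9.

This is [x^9] in the product of the two ordinary generating functions.
Σ = 2·34 + 1·21 + 3·13 + 4·8 + 7·5 + 11·3 + 18·2 + 29·1 + 47·1 + 76·0 = 340.

340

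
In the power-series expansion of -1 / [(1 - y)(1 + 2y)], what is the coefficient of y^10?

Partial fractions give a closed form: a_n = (-1/3)·1^n + (-2/3)·(-2)^n.
At n = 10: a_10 = -683.

-683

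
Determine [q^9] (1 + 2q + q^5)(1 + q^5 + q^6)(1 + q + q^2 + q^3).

5

(1 + 2q + q^5) has coefficients 1,2,0,0,0,1 for degrees 0…5.
(1 + q^5 + q^6) has coefficients 1,0,0,0,0,1,1,0,0,0 for degrees 0…9.
Finally multiplying by (1 + q + q^2 + q^3), the product of all factors after the first has coefficients 1,1,1,1,0,1,2,2,2,1 for degrees 0…9.
[q^9] = 1·1 + 2·2 + 1·0 = 5.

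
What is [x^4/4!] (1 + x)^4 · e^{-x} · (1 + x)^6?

2661

The EGF product rule gives c_4 = Σ_{k_1+k_2+k_3=4} C(4; k_1,k_2,k_3) · ∏ g_i(k_i), where (1+x)^4 gives the falling factorial (4)_k; e^{-x} gives (-1)^k; (1+x)^6 gives the falling factorial (6)_k.
g_1(k) for k = 0…4: 1, 4, 12, 24, 24.
g_2(k) for k = 0…4: 1, -1, 1, -1, 1.
g_3(k) for k = 0…4: 1, 6, 30, 120, 360.
First combine the last two factors: h(k) = Σ_j C(k,j)·g_2(j)·g_3(k−j) for k = 0…4: 1, 5, 19, 47, 37.
c_4 = Σ_k C(4,k)·g_1(k)·h(4−k) = 1·1·37 + 4·4·47 + 6·12·19 + 4·24·5 + 1·24·1 = 37 + 752 + 1368 + 480 + 24 = 2661.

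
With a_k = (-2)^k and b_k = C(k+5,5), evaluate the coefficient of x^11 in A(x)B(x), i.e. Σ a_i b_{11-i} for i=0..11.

1642

Write out a_i and b_{11-i} for i = 0,…,11 and sum the products.
Σ = 1·4368 − 2·3003 + 4·2002 − 8·1287 + 16·792 − 32·462 + 64·252 − 128·126 + 256·56 − 512·21 + 1024·6 − 2048·1 = 1642.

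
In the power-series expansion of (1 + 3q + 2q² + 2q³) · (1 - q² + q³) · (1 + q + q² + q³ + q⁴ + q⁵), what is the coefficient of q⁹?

(1 + 3q + 2q² + 2q³) has coefficients 1,3,2,2 for degrees 0…3.
(1 - q² + q³) has coefficients 1,0,-1,1,0,0,0,0,0,0 for degrees 0…9.
Finally multiplying by (1 + q + q² + q³ + q⁴ + q⁵), the product of all factors after the first has coefficients 1,1,0,1,1,1,0,0,1,0 for degrees 0…9.
[q⁹] = 1·0 + 3·1 + 2·0 + 2·0 = 3.

3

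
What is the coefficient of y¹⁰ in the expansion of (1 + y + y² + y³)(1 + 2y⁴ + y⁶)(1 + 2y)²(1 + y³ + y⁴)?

50

(1 + y + y² + y³) has coefficients 1,1,1,1 for degrees 0…3.
(1 + 2y⁴ + y⁶) has coefficients 1,0,0,0,2,0,1,0,0,0,0 for degrees 0…10.
Multiplying by (1 + 2y)² gives running coefficients 1,4,4,0,2,8,9,4,4,0,0 for degrees 0…10.
Finally multiplying by (1 + y³ + y⁴), the product of all factors after the first has coefficients 1,4,4,1,7,16,13,6,14,17,13 for degrees 0…10.
[y¹⁰] = 1·13 + 1·17 + 1·14 + 1·6 = 50.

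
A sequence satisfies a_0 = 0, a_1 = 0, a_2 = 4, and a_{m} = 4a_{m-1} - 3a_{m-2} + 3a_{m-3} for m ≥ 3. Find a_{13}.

The ordinary generating function has denominator 1 - 4z + 3z^2 - 3z^3.
Iterating the recurrence: a_0,…,a_{13} = 0, 0, 4, 16, 52, 172, 580, 1960, 6616, 22324, 75328, 254188, 857740, 2894380.

2894380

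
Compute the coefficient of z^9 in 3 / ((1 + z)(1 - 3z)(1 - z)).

The denominator gives the recurrence a_n = 3a_(n−1) + a_(n−2) − 3a_(n−3) for n ≥ 3; the numerator fixes a_0 = 3, a_1 = 9, a_2 = 30.
Iterating: 3, 9, 30, 90, 273, 819, 2460, 7380, 22143, 66429, so a_9 = 66429.

66429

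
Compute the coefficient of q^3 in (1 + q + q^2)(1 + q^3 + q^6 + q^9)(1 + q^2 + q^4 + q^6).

2

(1 + q + q^2) has coefficients 1,1,1 for degrees 0…2.
(1 + q^3 + q^6 + q^9) has coefficients 1,0,0,1 for degrees 0…3.
Finally multiplying by (1 + q^2 + q^4 + q^6), the product of all factors after the first has coefficients 1,0,1,1 for degrees 0…3.
[q^3] = 1·1 + 1·1 + 1·0 = 2.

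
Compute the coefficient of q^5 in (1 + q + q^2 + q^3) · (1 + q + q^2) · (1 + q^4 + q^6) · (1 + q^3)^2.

(1 + q + q^2 + q^3) has coefficients 1,1,1,1 for degrees 0…3.
(1 + q + q^2) has coefficients 1,1,1,0,0,0 for degrees 0…5.
Multiplying by (1 + q^4 + q^6) gives running coefficients 1,1,1,0,1,1 for degrees 0…5.
Finally multiplying by (1 + q^3)^2, the product of all factors after the first has coefficients 1,1,1,2,3,3 for degrees 0…5.
[q^5] = 1·3 + 1·3 + 1·2 + 1·1 = 9.

9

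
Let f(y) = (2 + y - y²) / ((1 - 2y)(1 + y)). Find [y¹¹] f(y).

3072

The denominator gives the recurrence a_n = a_(n−1) + 2a_(n−2) for n ≥ 3; the numerator fixes a_0 = 2, a_1 = 3, a_2 = 6.
Iterating: 2, 3, 6, 12, 24, 48, 96, 192, 384, 768, 1536, 3072, so a_11 = 3072.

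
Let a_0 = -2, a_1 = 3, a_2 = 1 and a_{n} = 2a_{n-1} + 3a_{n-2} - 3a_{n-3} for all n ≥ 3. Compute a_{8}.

1831

The ordinary generating function has denominator 1 - 2q - 3q^2 + 3q^3.
Iterating the recurrence: a_0,…,a_{8} = -2, 3, 1, 17, 28, 104, 241, 710, 1831.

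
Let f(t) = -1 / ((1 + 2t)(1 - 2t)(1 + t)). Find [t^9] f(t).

Partial fractions give a closed form: a_n = (-1)·(-2)^n + (-1/3)·2^n + (1/3)·(-1)^n.
At n = 9: a_9 = 341.

341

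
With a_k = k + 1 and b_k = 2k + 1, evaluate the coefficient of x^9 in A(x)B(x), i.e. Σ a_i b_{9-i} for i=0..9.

385

This is [x^9] in the product of the two ordinary generating functions.
Σ = 1·19 + 2·17 + 3·15 + 4·13 + 5·11 + 6·9 + 7·7 + 8·5 + 9·3 + 10·1 = 385.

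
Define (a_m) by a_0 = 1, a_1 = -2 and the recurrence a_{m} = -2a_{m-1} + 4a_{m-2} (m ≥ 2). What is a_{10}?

The ordinary generating function has denominator 1 + 2q - 4q^2.
Iterating the recurrence: a_0,…,a_{10} = 1, -2, 8, -24, 80, -256, 832, -2688, 8704, -28160, 91136.

91136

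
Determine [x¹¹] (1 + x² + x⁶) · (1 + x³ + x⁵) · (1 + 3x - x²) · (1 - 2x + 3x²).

(1 + x² + x⁶) has coefficients 1,0,1,0,0,0,1 for degrees 0…6.
(1 + x³ + x⁵) has coefficients 1,0,0,1,0,1,0,0,0,0,0,0 for degrees 0…11.
Multiplying by (1 + 3x - x²) gives running coefficients 1,3,-1,1,3,0,3,-1,0,0,0,0 for degrees 0…11.
Finally multiplying by (1 - 2x + 3x²), the product of all factors after the first has coefficients 1,1,-4,12,-2,-3,12,-7,11,-3,0,0 for degrees 0…11.
[x¹¹] = 1·0 + 1·(-3) + 1·(-3) = -6.

-6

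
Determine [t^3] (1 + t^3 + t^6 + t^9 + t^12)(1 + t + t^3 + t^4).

2

(1 + t^3 + t^6 + t^9 + t^12) has coefficients 1,0,0,1 for degrees 0…3.
(1 + t + t^3 + t^4) has coefficients 1,1,0,1 for degrees 0…3.
[t^3] = 1·1 + 1·1 = 2.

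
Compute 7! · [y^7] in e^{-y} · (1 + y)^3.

104

The EGF product rule gives c_7 = Σ_{k_1+k_2=7} C(7; k_1,k_2) · ∏ g_i(k_i), where e^{-y} gives (-1)^k; (1+y)^3 gives the falling factorial (3)_k.
g_1(k) for k = 0…7: 1, -1, 1, -1, 1, -1, 1, -1.
g_2(k) for k = 0…7: 1, 3, 6, 6, 0, 0, 0, 0.
c_7 = Σ_k C(7,k)·g_1(k)·g_2(7−k) = 35·1·6 + 21·(-1)·6 + 7·1·3 + 1·(-1)·1 = 210 − 126 + 21 − 1 = 104.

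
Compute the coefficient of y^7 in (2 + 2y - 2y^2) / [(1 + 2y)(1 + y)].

The denominator gives the recurrence a_n = −3a_(n−1) − 2a_(n−2) for n ≥ 3; the numerator fixes a_0 = 2, a_1 = -4, a_2 = 6.
Iterating: 2, -4, 6, -10, 18, -34, 66, -130, so a_7 = -130.

-130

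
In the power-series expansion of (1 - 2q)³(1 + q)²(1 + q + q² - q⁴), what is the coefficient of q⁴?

(1 - 2q)³ has coefficients 1,-6,12,-8 for degrees 0…3.
(1 + q)² has coefficients 1,2,1,0,0 for degrees 0…4.
Finally multiplying by (1 + q + q² - q⁴), the product of all factors after the first has coefficients 1,3,4,3,0 for degrees 0…4.
[q⁴] = 1·0 − 6·3 + 12·4 − 8·3 = 6.

6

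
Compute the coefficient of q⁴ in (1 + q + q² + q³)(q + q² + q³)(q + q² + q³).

(1 + q + q² + q³) has coefficients 1,1,1,1 for degrees 0…3.
(q + q² + q³) has coefficients 0,1,1,1,0 for degrees 0…4.
Finally multiplying by (q + q² + q³), the product of all factors after the first has coefficients 0,0,1,2,3 for degrees 0…4.
[q⁴] = 1·3 + 1·2 + 1·1 + 1·0 = 6.

6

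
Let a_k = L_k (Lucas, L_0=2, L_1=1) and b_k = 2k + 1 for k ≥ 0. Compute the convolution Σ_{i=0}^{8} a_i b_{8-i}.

The convolution is the t^8 coefficient of A(t)B(t).
Σ = 2·17 + 1·15 + 3·13 + 4·11 + 7·9 + 11·7 + 18·5 + 29·3 + 47·1 = 496.

496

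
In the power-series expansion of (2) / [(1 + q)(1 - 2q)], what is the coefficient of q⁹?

Partial fractions give a closed form: a_n = (2/3)·(-1)^n + (4/3)·2^n.
At n = 9: a_9 = 682.

682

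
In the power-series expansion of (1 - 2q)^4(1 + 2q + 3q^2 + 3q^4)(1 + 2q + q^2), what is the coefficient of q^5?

(1 - 2q)^4 has coefficients 1,-8,24,-32,16 for degrees 0…4.
(1 + 2q + 3q^2 + 3q^4) has coefficients 1,2,3,0,3,0 for degrees 0…5.
Finally multiplying by (1 + 2q + q^2), the product of all factors after the first has coefficients 1,4,8,8,6,6 for degrees 0…5.
[q^5] = 1·6 − 8·6 + 24·8 − 32·8 + 16·4 = -42.

-42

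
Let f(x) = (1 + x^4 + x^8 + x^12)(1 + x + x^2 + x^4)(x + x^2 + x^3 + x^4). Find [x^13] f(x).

4

(1 + x^4 + x^8 + x^12) has coefficients 1,0,0,0,1,0,0,0,1,0,0,0,1 for degrees 0…12.
(1 + x + x^2 + x^4) has coefficients 1,1,1,0,1,0,0,0,0,0,0,0,0,0 for degrees 0…13.
Finally multiplying by (x + x^2 + x^3 + x^4), the product of all factors after the first has coefficients 0,1,2,3,3,3,2,1,1,0,0,0,0,0 for degrees 0…13.
[x^13] = 1·0 + 1·0 + 1·3 + 1·1 = 4.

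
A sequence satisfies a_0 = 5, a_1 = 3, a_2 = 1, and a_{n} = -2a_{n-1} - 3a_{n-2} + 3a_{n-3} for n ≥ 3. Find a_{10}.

-596

The ordinary generating function has denominator 1 + 2z + 3z^2 - 3z^3.
Iterating the recurrence: a_0,…,a_{10} = 5, 3, 1, 4, -2, -5, 28, -47, -5, 235, -596.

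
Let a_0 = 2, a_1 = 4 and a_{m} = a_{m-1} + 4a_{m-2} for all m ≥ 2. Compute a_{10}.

The ordinary generating function has denominator 1 - t - 4t^2.
Iterating the recurrence: a_0,…,a_{10} = 2, 4, 12, 28, 76, 188, 492, 1244, 3212, 8188, 21036.

21036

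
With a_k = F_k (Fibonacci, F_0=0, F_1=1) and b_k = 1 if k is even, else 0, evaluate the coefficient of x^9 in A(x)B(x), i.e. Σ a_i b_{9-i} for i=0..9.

The convolution is the x^9 coefficient of A(x)B(x).
Σ = 0·0 + 1·1 + 1·0 + 2·1 + 3·0 + 5·1 + 8·0 + 13·1 + 21·0 + 34·1 = 55.

55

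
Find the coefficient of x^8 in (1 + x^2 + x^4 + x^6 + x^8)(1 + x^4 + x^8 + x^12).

(1 + x^2 + x^4 + x^6 + x^8) has coefficients 1,0,1,0,1,0,1,0,1 for degrees 0…8.
(1 + x^4 + x^8 + x^12) has coefficients 1,0,0,0,1,0,0,0,1 for degrees 0…8.
[x^8] = 1·1 + 1·0 + 1·1 + 1·0 + 1·1 = 3.

3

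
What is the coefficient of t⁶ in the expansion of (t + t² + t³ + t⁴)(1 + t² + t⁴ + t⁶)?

2

(t + t² + t³ + t⁴) has coefficients 0,1,1,1,1 for degrees 0…4.
(1 + t² + t⁴ + t⁶) has coefficients 1,0,1,0,1,0,1 for degrees 0…6.
[t⁶] = 1·0 + 1·1 + 1·0 + 1·1 = 2.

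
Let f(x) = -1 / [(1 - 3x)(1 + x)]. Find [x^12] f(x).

-398581

The denominator gives the recurrence a_n = 2a_(n−1) + 3a_(n−2) for n ≥ 2; the numerator fixes a_0 = -1, a_1 = -2.
Iterating: -1, -2, -7, -20, -61, -182, -547, -1640, -4921, -14762, -44287, -132860, -398581, so a_12 = -398581.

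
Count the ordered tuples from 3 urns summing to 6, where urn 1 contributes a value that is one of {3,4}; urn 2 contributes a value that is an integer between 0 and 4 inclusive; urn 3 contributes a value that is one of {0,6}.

2

The generating function for the choices is (q^3 + q^4)·(1 + q + q^2 + q^3 + q^4)·(1 + q^6); the count is [q^6].
(q^3 + q^4) has coefficients 0,0,0,1,1 for degrees 0…4.
(1 + q + q^2 + q^3 + q^4) has coefficients 1,1,1,1,1,0,0 for degrees 0…6.
Finally multiplying by (1 + q^6), the product of all factors after the first has coefficients 1,1,1,1,1,0,1 for degrees 0…6.
[q^6] = 1·1 + 1·1 = 2.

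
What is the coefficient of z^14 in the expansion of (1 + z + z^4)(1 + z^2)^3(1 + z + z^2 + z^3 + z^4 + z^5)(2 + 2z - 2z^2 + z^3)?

9

(1 + z + z^4) has coefficients 1,1,0,0,1 for degrees 0…4.
(1 + z^2)^3 has coefficients 1,0,3,0,3,0,1,0,0,0,0,0,0,0,0 for degrees 0…14.
Multiplying by (1 + z + z^2 + z^3 + z^4 + z^5) gives running coefficients 1,1,4,4,7,7,7,7,4,4,1,1,0,0,0 for degrees 0…14.
Finally multiplying by (2 + 2z - 2z^2 + z^3), the product of all factors after the first has coefficients 2,4,8,15,15,24,18,21,15,9,9,0,4,-1,1 for degrees 0…14.
[z^14] = 1·1 + 1·(-1) + 1·9 = 9.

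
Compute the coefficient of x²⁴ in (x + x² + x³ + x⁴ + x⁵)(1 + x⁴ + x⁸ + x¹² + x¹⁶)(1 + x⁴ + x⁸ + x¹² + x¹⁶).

4

(x + x² + x³ + x⁴ + x⁵) has coefficients 0,1,1,1,1,1 for degrees 0…5.
(1 + x⁴ + x⁸ + x¹² + x¹⁶) has coefficients 1,0,0,0,1,0,0,0,1,0,0,0,1,0,0,0,1,0,0,0,0,0,0,0,0 for degrees 0…24.
Finally multiplying by (1 + x⁴ + x⁸ + x¹² + x¹⁶), the product of all factors after the first has coefficients 1,0,0,0,2,0,0,0,3,0,0,0,4,0,0,0,5,0,0,0,4,0,0,0,3 for degrees 0…24.
[x²⁴] = 1·0 + 1·0 + 1·0 + 1·4 + 1·0 = 4.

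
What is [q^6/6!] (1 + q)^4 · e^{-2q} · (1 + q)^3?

400

The EGF product rule gives c_6 = Σ_{k_1+k_2+k_3=6} C(6; k_1,k_2,k_3) · ∏ g_i(k_i), where (1+q)^4 gives the falling factorial (4)_k; e^{-2q} gives (-2)^k; (1+q)^3 gives the falling factorial (3)_k.
g_1(k) for k = 0…6: 1, 4, 12, 24, 24, 0, 0.
g_2(k) for k = 0…6: 1, -2, 4, -8, 16, -32, 64.
g_3(k) for k = 0…6: 1, 3, 6, 6, 0, 0, 0.
First combine the last two factors: h(k) = Σ_j C(k,j)·g_2(j)·g_3(k−j) for k = 0…6: 1, 1, -2, -2, 16, -32, -32.
c_6 = Σ_k C(6,k)·g_1(k)·h(6−k) = 1·1·(-32) + 6·4·(-32) + 15·12·16 + 20·24·(-2) + 15·24·(-2) = −32 − 768 + 2880 − 960 − 720 = 400.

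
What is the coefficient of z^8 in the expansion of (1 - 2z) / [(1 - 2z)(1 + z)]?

Partial fractions give a closed form: a_n = (1)·(-1)^n.
At n = 8: a_8 = 1.

1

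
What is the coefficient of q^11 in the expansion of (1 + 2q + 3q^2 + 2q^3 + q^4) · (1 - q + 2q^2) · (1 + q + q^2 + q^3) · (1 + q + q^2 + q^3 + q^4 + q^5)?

30

(1 + 2q + 3q^2 + 2q^3 + q^4) has coefficients 1,2,3,2,1 for degrees 0…4.
(1 - q + 2q^2) has coefficients 1,-1,2,0,0,0,0,0,0,0,0,0 for degrees 0…11.
Multiplying by (1 + q + q^2 + q^3) gives running coefficients 1,0,2,2,1,2,0,0,0,0,0,0 for degrees 0…11.
Finally multiplying by (1 + q + q^2 + q^3 + q^4 + q^5), the product of all factors after the first has coefficients 1,1,3,5,6,8,7,7,5,3,2,0 for degrees 0…11.
[q^11] = 1·0 + 2·2 + 3·3 + 2·5 + 1·7 = 30.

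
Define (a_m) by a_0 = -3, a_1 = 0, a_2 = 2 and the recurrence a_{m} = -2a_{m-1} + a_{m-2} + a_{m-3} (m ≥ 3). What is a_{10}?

2121

The ordinary generating function has denominator 1 + 2x - x^2 - x^3.
Iterating the recurrence: a_0,…,a_{10} = -3, 0, 2, -7, 16, -37, 83, -187, 420, -944, 2121.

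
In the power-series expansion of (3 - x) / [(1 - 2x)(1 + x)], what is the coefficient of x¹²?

6828

Partial fractions give a closed form: a_n = (5/3)·2^n + (4/3)·(-1)^n.
At n = 12: a_12 = 6828.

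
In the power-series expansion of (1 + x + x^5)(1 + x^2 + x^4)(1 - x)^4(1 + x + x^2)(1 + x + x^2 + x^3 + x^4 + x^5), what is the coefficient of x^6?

(1 + x + x^5) has coefficients 1,1,0,0,0,1 for degrees 0…5.
(1 + x^2 + x^4) has coefficients 1,0,1,0,1,0,0 for degrees 0…6.
Multiplying by (1 - x)^4 gives running coefficients 1,-4,7,-8,8,-8,7 for degrees 0…6.
Multiplying by (1 + x + x^2) gives running coefficients 1,-3,4,-5,7,-8,7 for degrees 0…6.
Finally multiplying by (1 + x + x^2 + x^3 + x^4 + x^5), the product of all factors after the first has coefficients 1,-2,2,-3,4,-4,2 for degrees 0…6.
[x^6] = 1·2 + 1·(-4) + 1·(-2) = -4.

-4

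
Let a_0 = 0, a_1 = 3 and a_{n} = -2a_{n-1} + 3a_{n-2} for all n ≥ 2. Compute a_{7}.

1641

The ordinary generating function has denominator 1 + 2t - 3t^2.
Iterating the recurrence: a_0,…,a_{7} = 0, 3, -6, 21, -60, 183, -546, 1641.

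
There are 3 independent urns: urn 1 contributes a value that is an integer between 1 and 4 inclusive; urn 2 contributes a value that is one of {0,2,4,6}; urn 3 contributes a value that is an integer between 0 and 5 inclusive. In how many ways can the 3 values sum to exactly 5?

The generating function for the choices is (z + z² + z³ + z⁴)·(1 + z² + z⁴ + z⁶)·(1 + z + z² + z³ + z⁴ + z⁵); the count is [z⁵].
(z + z² + z³ + z⁴) has coefficients 0,1,1,1,1 for degrees 0…4.
(1 + z² + z⁴ + z⁶) has coefficients 1,0,1,0,1,0 for degrees 0…5.
Finally multiplying by (1 + z + z² + z³ + z⁴ + z⁵), the product of all factors after the first has coefficients 1,1,2,2,3,3 for degrees 0…5.
[z⁵] = 1·3 + 1·2 + 1·2 + 1·1 = 8.

8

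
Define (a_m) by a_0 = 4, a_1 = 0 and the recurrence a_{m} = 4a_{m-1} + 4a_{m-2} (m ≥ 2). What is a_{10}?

4034560

The ordinary generating function has denominator 1 - 4q - 4q^2.
Iterating the recurrence: a_0,…,a_{10} = 4, 0, 16, 64, 320, 1536, 7424, 35840, 173056, 835584, 4034560.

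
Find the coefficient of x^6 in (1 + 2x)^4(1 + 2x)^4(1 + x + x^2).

4704

(1 + 2x)^4 has coefficients 1,8,24,32,16 for degrees 0…4.
(1 + 2x)^4 has coefficients 1,8,24,32,16,0,0 for degrees 0…6.
Finally multiplying by (1 + x + x^2), the product of all factors after the first has coefficients 1,9,33,64,72,48,16 for degrees 0…6.
[x^6] = 1·16 + 8·48 + 24·72 + 32·64 + 16·33 = 4704.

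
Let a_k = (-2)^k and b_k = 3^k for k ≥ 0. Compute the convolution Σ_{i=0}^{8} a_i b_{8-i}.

4039

Write out a_i and b_{8-i} for i = 0,…,8 and sum the products.
Σ = 1·6561 − 2·2187 + 4·729 − 8·243 + 16·81 − 32·27 + 64·9 − 128·3 + 256·1 = 4039.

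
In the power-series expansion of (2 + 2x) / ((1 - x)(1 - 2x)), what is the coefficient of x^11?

Partial fractions give a closed form: a_n = (-4)·1^n + (6)·2^n.
At n = 11: a_11 = 12284.

12284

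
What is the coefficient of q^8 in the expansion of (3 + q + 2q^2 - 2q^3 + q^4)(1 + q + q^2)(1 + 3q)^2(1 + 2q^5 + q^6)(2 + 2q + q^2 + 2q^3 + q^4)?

(3 + q + 2q^2 - 2q^3 + q^4) has coefficients 3,1,2,-2,1 for degrees 0…4.
(1 + q + q^2) has coefficients 1,1,1,0,0,0,0,0,0 for degrees 0…8.
Multiplying by (1 + 3q)^2 gives running coefficients 1,7,16,15,9,0,0,0,0 for degrees 0…8.
Multiplying by (1 + 2q^5 + q^6) gives running coefficients 1,7,16,15,9,2,15,39,46 for degrees 0…8.
Finally multiplying by (2 + 2q + q^2 + 2q^3 + q^4), the product of all factors after the first has coefficients 2,16,47,71,79,76,89,143,198 for degrees 0…8.
[q^8] = 3·198 + 1·143 + 2·89 − 2·76 + 1·79 = 842.

842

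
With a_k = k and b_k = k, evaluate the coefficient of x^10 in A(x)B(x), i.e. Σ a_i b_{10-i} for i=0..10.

The convolution is the t^10 coefficient of A(t)B(t).
Σ = 0·10 + 1·9 + 2·8 + 3·7 + 4·6 + 5·5 + 6·4 + 7·3 + 8·2 + 9·1 + 10·0 = 165.

165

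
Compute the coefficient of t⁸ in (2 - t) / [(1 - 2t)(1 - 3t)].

Partial fractions give a closed form: a_n = (-3)·2^n + (5)·3^n.
At n = 8: a_8 = 32037.

32037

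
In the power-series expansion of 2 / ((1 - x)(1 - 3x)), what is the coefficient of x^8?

Partial fractions give a closed form: a_n = (-1)·1^n + (3)·3^n.
At n = 8: a_8 = 19682.

19682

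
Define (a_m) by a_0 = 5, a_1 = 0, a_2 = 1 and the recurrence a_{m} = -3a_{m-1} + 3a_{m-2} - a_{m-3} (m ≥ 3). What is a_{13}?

-5078646

The ordinary generating function has denominator 1 + 3x - 3x^2 + x^3.
Iterating the recurrence: a_0,…,a_{13} = 5, 0, 1, -8, 27, -106, 407, -1566, 6025, -23180, 89181, -343108, 1320047, -5078646.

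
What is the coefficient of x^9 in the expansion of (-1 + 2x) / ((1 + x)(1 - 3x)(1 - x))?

-7381

Partial fractions give a closed form: a_n = (-3/8)·(-1)^n + (-3/8)·3^n + (-1/4)·1^n.
At n = 9: a_9 = -7381.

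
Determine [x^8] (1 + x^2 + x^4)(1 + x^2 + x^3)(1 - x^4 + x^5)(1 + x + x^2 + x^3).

(1 + x^2 + x^4) has coefficients 1,0,1,0,1 for degrees 0…4.
(1 + x^2 + x^3) has coefficients 1,0,1,1,0,0,0,0,0 for degrees 0…8.
Multiplying by (1 - x^4 + x^5) gives running coefficients 1,0,1,1,-1,1,-1,0,1 for degrees 0…8.
Finally multiplying by (1 + x + x^2 + x^3), the product of all factors after the first has coefficients 1,1,2,3,1,2,0,-1,1 for degrees 0…8.
[x^8] = 1·1 + 1·0 + 1·1 = 2.

2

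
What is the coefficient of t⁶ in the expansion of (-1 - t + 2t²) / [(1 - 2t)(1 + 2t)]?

The denominator gives the recurrence a_n = 4a_(n−2) for n ≥ 3; the numerator fixes a_0 = -1, a_1 = -1, a_2 = -2.
Iterating: -1, -1, -2, -4, -8, -16, -32, so a_6 = -32.

-32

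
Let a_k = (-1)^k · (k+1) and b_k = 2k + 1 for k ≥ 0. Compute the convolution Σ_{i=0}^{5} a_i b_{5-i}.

This is [x^5] in the product of the two ordinary generating functions.
Σ = 1·11 − 2·9 + 3·7 − 4·5 + 5·3 − 6·1 = 3.

3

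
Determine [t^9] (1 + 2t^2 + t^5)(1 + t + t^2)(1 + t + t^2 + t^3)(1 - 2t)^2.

10

(1 + 2t^2 + t^5) has coefficients 1,0,2,0,0,1 for degrees 0…5.
(1 + t + t^2) has coefficients 1,1,1,0,0,0,0,0,0,0 for degrees 0…9.
Multiplying by (1 + t + t^2 + t^3) gives running coefficients 1,2,3,3,2,1,0,0,0,0 for degrees 0…9.
Finally multiplying by (1 - 2t)^2, the product of all factors after the first has coefficients 1,-2,-1,-1,2,5,4,4,0,0 for degrees 0…9.
[t^9] = 1·0 + 2·4 + 1·2 = 10.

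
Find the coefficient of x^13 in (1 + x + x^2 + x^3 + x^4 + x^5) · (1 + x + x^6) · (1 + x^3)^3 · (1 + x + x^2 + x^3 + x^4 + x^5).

(1 + x + x^2 + x^3 + x^4 + x^5) has coefficients 1,1,1,1,1,1 for degrees 0…5.
(1 + x + x^6) has coefficients 1,1,0,0,0,0,1,0,0,0,0,0,0,0 for degrees 0…13.
Multiplying by (1 + x^3)^3 gives running coefficients 1,1,0,3,3,0,4,3,0,4,1,0,3,0 for degrees 0…13.
Finally multiplying by (1 + x + x^2 + x^3 + x^4 + x^5), the product of all factors after the first has coefficients 1,2,2,5,8,8,11,13,13,14,12,12,11,8 for degrees 0…13.
[x^13] = 1·8 + 1·11 + 1·12 + 1·12 + 1·14 + 1·13 = 70.

70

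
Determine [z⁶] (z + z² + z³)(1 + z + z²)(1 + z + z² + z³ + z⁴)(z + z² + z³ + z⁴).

(z + z² + z³) has coefficients 0,1,1,1 for degrees 0…3.
(1 + z + z²) has coefficients 1,1,1,0,0,0,0 for degrees 0…6.
Multiplying by (1 + z + z² + z³ + z⁴) gives running coefficients 1,2,3,3,3,2,1 for degrees 0…6.
Finally multiplying by (z + z² + z³ + z⁴), the product of all factors after the first has coefficients 0,1,3,6,9,11,11 for degrees 0…6.
[z⁶] = 1·11 + 1·9 + 1·6 = 26.

26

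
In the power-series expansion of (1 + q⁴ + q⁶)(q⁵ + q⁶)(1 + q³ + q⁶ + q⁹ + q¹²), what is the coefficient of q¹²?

(1 + q⁴ + q⁶) has coefficients 1,0,0,0,1,0,1 for degrees 0…6.
(q⁵ + q⁶) has coefficients 0,0,0,0,0,1,1,0,0,0,0,0,0 for degrees 0…12.
Finally multiplying by (1 + q³ + q⁶ + q⁹ + q¹²), the product of all factors after the first has coefficients 0,0,0,0,0,1,1,0,1,1,0,1,1 for degrees 0…12.
[q¹²] = 1·1 + 1·1 + 1·1 = 3.

3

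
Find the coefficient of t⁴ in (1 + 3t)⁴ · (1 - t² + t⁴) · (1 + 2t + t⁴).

(1 + 3t)⁴ has coefficients 1,12,54,108,81 for degrees 0…4.
(1 - t² + t⁴) has coefficients 1,0,-1,0,1 for degrees 0…4.
Finally multiplying by (1 + 2t + t⁴), the product of all factors after the first has coefficients 1,2,-1,-2,2 for degrees 0…4.
[t⁴] = 1·2 + 12·(-2) + 54·(-1) + 108·2 + 81·1 = 221.

221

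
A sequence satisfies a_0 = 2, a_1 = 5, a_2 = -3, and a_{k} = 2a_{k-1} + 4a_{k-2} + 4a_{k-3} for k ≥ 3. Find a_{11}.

329664

The ordinary generating function has denominator 1 - 2y - 4y^2 - 4y^3.
Iterating the recurrence: a_0,…,a_{11} = 2, 5, -3, 22, 52, 180, 656, 2240, 7824, 27232, 94720, 329664.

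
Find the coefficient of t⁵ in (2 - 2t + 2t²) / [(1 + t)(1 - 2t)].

30

The denominator gives the recurrence a_n = a_(n−1) + 2a_(n−2) for n ≥ 3; the numerator fixes a_0 = 2, a_1 = 0, a_2 = 6.
Iterating: 2, 0, 6, 6, 18, 30, so a_5 = 30.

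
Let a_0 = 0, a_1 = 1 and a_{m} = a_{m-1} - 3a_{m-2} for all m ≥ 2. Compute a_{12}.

The ordinary generating function has denominator 1 - x + 3x^2.
Iterating the recurrence: a_0,…,a_{12} = 0, 1, 1, -2, -5, 1, 16, 13, -35, -74, 31, 253, 160.

160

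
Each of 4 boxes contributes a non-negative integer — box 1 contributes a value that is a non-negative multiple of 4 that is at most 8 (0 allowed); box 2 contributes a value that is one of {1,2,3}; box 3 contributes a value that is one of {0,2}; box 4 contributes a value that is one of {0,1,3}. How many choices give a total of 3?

The generating function for the choices is (1 + z^4 + z^8)·(z + z^2 + z^3)·(1 + z^2)·(1 + z + z^3); the count is [z^3].
(1 + z^4 + z^8) has coefficients 1,0,0,0 for degrees 0…3.
(z + z^2 + z^3) has coefficients 0,1,1,1 for degrees 0…3.
Multiplying by (1 + z^2) gives running coefficients 0,1,1,2 for degrees 0…3.
Finally multiplying by (1 + z + z^3), the product of all factors after the first has coefficients 0,1,2,3 for degrees 0…3.
[z^3] = 1·3 = 3.

3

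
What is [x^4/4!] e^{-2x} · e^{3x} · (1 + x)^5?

The EGF product rule gives c_4 = Σ_{k_1+k_2+k_3=4} C(4; k_1,k_2,k_3) · ∏ g_i(k_i), where e^{-2x} gives (-2)^k; e^{3x} gives (3)^k; (1+x)^5 gives the falling factorial (5)_k.
g_1(k) for k = 0…4: 1, -2, 4, -8, 16.
g_2(k) for k = 0…4: 1, 3, 9, 27, 81.
g_3(k) for k = 0…4: 1, 5, 20, 60, 120.
First combine the last two factors: h(k) = Σ_j C(k,j)·g_2(j)·g_3(k−j) for k = 0…4: 1, 8, 59, 402, 2541.
c_4 = Σ_k C(4,k)·g_1(k)·h(4−k) = 1·1·2541 + 4·(-2)·402 + 6·4·59 + 4·(-8)·8 + 1·16·1 = 2541 − 3216 + 1416 − 256 + 16 = 501.

501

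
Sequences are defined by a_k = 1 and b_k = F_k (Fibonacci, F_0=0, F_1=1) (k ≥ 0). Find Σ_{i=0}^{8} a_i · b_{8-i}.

54

The convolution is the x^8 coefficient of A(x)B(x).
Σ = 1·21 + 1·13 + 1·8 + 1·5 + 1·3 + 1·2 + 1·1 + 1·1 + 1·0 = 54.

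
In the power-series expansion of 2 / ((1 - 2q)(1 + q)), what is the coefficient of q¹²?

5462

The denominator gives the recurrence a_n = a_(n−1) + 2a_(n−2) for n ≥ 2; the numerator fixes a_0 = 2, a_1 = 2.
Iterating: 2, 2, 6, 10, 22, 42, 86, 170, 342, 682, 1366, 2730, 5462, so a_12 = 5462.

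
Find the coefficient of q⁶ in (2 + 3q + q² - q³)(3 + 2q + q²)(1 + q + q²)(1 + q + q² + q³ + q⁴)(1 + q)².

333

(2 + 3q + q² - q³) has coefficients 2,3,1,-1 for degrees 0…3.
(3 + 2q + q²) has coefficients 3,2,1,0,0,0,0 for degrees 0…6.
Multiplying by (1 + q + q²) gives running coefficients 3,5,6,3,1,0,0 for degrees 0…6.
Multiplying by (1 + q + q² + q³ + q⁴) gives running coefficients 3,8,14,17,18,15,10 for degrees 0…6.
Finally multiplying by (1 + q)², the product of all factors after the first has coefficients 3,14,33,53,66,68,58 for degrees 0…6.
[q⁶] = 2·58 + 3·68 + 1·66 − 1·53 = 333.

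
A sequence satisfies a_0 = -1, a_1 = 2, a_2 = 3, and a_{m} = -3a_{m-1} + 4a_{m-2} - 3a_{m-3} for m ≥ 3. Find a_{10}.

-414

The ordinary generating function has denominator 1 + 3q - 4q^2 + 3q^3.
Iterating the recurrence: a_0,…,a_{10} = -1, 2, 3, 2, 0, -1, -3, 5, -24, 101, -414.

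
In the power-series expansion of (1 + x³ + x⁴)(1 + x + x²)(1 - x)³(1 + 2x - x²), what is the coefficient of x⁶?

-5

(1 + x³ + x⁴) has coefficients 1,0,0,1,1 for degrees 0…4.
(1 + x + x²) has coefficients 1,1,1,0,0,0,0 for degrees 0…6.
Multiplying by (1 - x)³ gives running coefficients 1,-2,1,-1,2,-1,0 for degrees 0…6.
Finally multiplying by (1 + 2x - x²), the product of all factors after the first has coefficients 1,0,-4,3,-1,4,-4 for degrees 0…6.
[x⁶] = 1·(-4) + 1·3 + 1·(-4) = -5.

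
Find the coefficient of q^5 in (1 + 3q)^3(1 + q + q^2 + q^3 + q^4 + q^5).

64

(1 + 3q)^3 has coefficients 1,9,27,27 for degrees 0…3.
(1 + q + q^2 + q^3 + q^4 + q^5) has coefficients 1,1,1,1,1,1 for degrees 0…5.
[q^5] = 1·1 + 9·1 + 27·1 + 27·1 = 64.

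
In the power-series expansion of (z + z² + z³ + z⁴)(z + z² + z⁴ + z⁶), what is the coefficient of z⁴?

2

(z + z² + z³ + z⁴) has coefficients 0,1,1,1,1 for degrees 0…4.
(z + z² + z⁴ + z⁶) has coefficients 0,1,1,0,1 for degrees 0…4.
[z⁴] = 1·0 + 1·1 + 1·1 + 1·0 = 2.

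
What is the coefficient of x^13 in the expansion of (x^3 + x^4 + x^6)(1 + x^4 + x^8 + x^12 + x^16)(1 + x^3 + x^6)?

2

(x^3 + x^4 + x^6) has coefficients 0,0,0,1,1,0,1 for degrees 0…6.
(1 + x^4 + x^8 + x^12 + x^16) has coefficients 1,0,0,0,1,0,0,0,1,0,0,0,1,0 for degrees 0…13.
Finally multiplying by (1 + x^3 + x^6), the product of all factors after the first has coefficients 1,0,0,1,1,0,1,1,1,0,1,1,1,0 for degrees 0…13.
[x^13] = 1·1 + 1·0 + 1·1 = 2.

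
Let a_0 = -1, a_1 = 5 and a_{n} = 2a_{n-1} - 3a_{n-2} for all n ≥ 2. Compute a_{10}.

109

The ordinary generating function has denominator 1 - 2t + 3t^2.
Iterating the recurrence: a_0,…,a_{10} = -1, 5, 13, 11, -17, -67, -83, 35, 319, 533, 109.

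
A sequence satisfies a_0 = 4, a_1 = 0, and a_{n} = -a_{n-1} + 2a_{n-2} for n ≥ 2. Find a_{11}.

-2728

The ordinary generating function has denominator 1 + z - 2z^2.
Iterating the recurrence: a_0,…,a_{11} = 4, 0, 8, -8, 24, -40, 88, -168, 344, -680, 1368, -2728.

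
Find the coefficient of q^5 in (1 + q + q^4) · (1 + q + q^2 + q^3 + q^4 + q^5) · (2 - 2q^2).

2

(1 + q + q^4) has coefficients 1,1,0,0,1 for degrees 0…4.
(1 + q + q^2 + q^3 + q^4 + q^5) has coefficients 1,1,1,1,1,1 for degrees 0…5.
Finally multiplying by (2 - 2q^2), the product of all factors after the first has coefficients 2,2,0,0,0,0 for degrees 0…5.
[q^5] = 1·0 + 1·0 + 1·2 = 2.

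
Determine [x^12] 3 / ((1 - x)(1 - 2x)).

Partial fractions give a closed form: a_n = (-3)·1^n + (6)·2^n.
At n = 12: a_12 = 24573.

24573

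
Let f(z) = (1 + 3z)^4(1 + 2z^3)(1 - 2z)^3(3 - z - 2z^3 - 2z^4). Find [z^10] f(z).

(1 + 3z)^4 has coefficients 1,12,54,108,81 for degrees 0…4.
(1 + 2z^3) has coefficients 1,0,0,2,0,0,0,0,0,0,0 for degrees 0…10.
Multiplying by (1 - 2z)^3 gives running coefficients 1,-6,12,-6,-12,24,-16,0,0,0,0 for degrees 0…10.
Finally multiplying by (3 - z - 2z^3 - 2z^4), the product of all factors after the first has coefficients 3,-19,42,-32,-20,72,-84,52,-24,-16,32 for degrees 0…10.
[z^10] = 1·32 + 12·(-16) + 54·(-24) + 108·52 + 81·(-84) = -2644.

-2644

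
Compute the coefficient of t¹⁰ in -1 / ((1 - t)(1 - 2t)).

-2047

Partial fractions give a closed form: a_n = (1)·1^n + (-2)·2^n.
At n = 10: a_10 = -2047.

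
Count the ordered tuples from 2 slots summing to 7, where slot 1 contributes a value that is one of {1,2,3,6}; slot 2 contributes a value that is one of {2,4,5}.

The generating function for the choices is (y + y^2 + y^3 + y^6)·(y^2 + y^4 + y^5); the count is [y^7].
(y + y^2 + y^3 + y^6) has coefficients 0,1,1,1,0,0,1 for degrees 0…6.
(y^2 + y^4 + y^5) has coefficients 0,0,1,0,1,1,0,0 for degrees 0…7.
[y^7] = 1·0 + 1·1 + 1·1 + 1·0 = 2.

2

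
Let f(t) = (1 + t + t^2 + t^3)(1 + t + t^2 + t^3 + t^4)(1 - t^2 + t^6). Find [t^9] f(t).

3

(1 + t + t^2 + t^3) has coefficients 1,1,1,1 for degrees 0…3.
(1 + t + t^2 + t^3 + t^4) has coefficients 1,1,1,1,1,0,0,0,0,0 for degrees 0…9.
Finally multiplying by (1 - t^2 + t^6), the product of all factors after the first has coefficients 1,1,0,0,0,-1,0,1,1,1 for degrees 0…9.
[t^9] = 1·1 + 1·1 + 1·1 + 1·0 = 3.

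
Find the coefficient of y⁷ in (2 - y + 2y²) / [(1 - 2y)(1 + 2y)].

The denominator gives the recurrence a_n = 4a_(n−2) for n ≥ 3; the numerator fixes a_0 = 2, a_1 = -1, a_2 = 10.
Iterating: 2, -1, 10, -4, 40, -16, 160, -64, so a_7 = -64.

-64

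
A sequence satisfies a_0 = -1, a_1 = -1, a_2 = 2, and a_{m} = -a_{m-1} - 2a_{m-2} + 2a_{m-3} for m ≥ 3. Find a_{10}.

-144

The ordinary generating function has denominator 1 + x + 2x^2 - 2x^3.
Iterating the recurrence: a_0,…,a_{10} = -1, -1, 2, -2, -4, 12, -8, -24, 64, -32, -144.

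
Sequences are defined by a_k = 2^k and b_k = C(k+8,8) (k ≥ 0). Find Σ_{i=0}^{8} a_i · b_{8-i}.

This is [x^8] in the product of the two ordinary generating functions.
Σ = 1·12870 + 2·6435 + 4·3003 + 8·1287 + 16·495 + 32·165 + 64·45 + 128·9 + 256·1 = 65536.

65536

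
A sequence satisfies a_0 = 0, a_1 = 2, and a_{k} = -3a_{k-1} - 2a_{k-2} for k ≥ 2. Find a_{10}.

The ordinary generating function has denominator 1 + 3q + 2q^2.
Iterating the recurrence: a_0,…,a_{10} = 0, 2, -6, 14, -30, 62, -126, 254, -510, 1022, -2046.

-2046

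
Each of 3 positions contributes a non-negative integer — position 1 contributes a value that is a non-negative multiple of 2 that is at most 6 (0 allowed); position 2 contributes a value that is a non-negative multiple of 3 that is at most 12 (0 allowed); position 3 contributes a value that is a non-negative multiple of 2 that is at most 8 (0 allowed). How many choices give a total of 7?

3

The generating function for the choices is (1 + y^2 + y^4 + y^6)·(1 + y^3 + y^6 + y^9 + y^12)·(1 + y^2 + y^4 + y^6 + y^8); the count is [y^7].
(1 + y^2 + y^4 + y^6) has coefficients 1,0,1,0,1,0,1 for degrees 0…6.
(1 + y^3 + y^6 + y^9 + y^12) has coefficients 1,0,0,1,0,0,1,0 for degrees 0…7.
Finally multiplying by (1 + y^2 + y^4 + y^6 + y^8), the product of all factors after the first has coefficients 1,0,1,1,1,1,2,1 for degrees 0…7.
[y^7] = 1·1 + 1·1 + 1·1 + 1·0 = 3.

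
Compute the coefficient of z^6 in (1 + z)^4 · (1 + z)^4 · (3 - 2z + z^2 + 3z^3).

(1 + z)^4 has coefficients 1,4,6,4,1 for degrees 0…4.
(1 + z)^4 has coefficients 1,4,6,4,1,0,0 for degrees 0…6.
Finally multiplying by (3 - 2z + z^2 + 3z^3), the product of all factors after the first has coefficients 3,10,11,7,13,20,13 for degrees 0…6.
[z^6] = 1·13 + 4·20 + 6·13 + 4·7 + 1·11 = 210.

210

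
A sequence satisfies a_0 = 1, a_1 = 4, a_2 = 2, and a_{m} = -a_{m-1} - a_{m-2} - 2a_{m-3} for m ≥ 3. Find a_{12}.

-20

The ordinary generating function has denominator 1 + x + x^2 + 2x^3.
Iterating the recurrence: a_0,…,a_{12} = 1, 4, 2, -8, -2, 6, 12, -14, -10, 0, 38, -18, -20.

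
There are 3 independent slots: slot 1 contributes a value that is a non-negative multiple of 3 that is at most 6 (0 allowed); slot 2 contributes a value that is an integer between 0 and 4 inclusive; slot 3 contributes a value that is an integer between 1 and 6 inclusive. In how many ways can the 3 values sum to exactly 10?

The generating function for the choices is (1 + x^3 + x^6)·(1 + x + x^2 + x^3 + x^4)·(x + x^2 + x^3 + x^4 + x^5 + x^6); the count is [x^10].
(1 + x^3 + x^6) has coefficients 1,0,0,1,0,0,1 for degrees 0…6.
(1 + x + x^2 + x^3 + x^4) has coefficients 1,1,1,1,1,0,0,0,0,0,0 for degrees 0…10.
Finally multiplying by (x + x^2 + x^3 + x^4 + x^5 + x^6), the product of all factors after the first has coefficients 0,1,2,3,4,5,5,4,3,2,1 for degrees 0…10.
[x^10] = 1·1 + 1·4 + 1·4 = 9.

9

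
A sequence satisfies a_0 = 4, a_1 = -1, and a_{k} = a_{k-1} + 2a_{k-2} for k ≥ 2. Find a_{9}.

The ordinary generating function has denominator 1 - x - 2x^2.
Iterating the recurrence: a_0,…,a_{9} = 4, -1, 7, 5, 19, 29, 67, 125, 259, 509.

509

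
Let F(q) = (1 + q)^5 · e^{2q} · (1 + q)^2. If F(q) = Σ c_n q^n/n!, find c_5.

The EGF product rule gives c_5 = Σ_{k_1+k_2+k_3=5} C(5; k_1,k_2,k_3) · ∏ g_i(k_i), where (1+q)^5 gives the falling factorial (5)_k; e^{2q} gives (2)^k; (1+q)^2 gives the falling factorial (2)_k.
g_1(k) for k = 0…5: 1, 5, 20, 60, 120, 120.
g_2(k) for k = 0…5: 1, 2, 4, 8, 16, 32.
g_3(k) for k = 0…5: 1, 2, 2, 0, 0, 0.
First combine the last two factors: h(k) = Σ_j C(k,j)·g_2(j)·g_3(k−j) for k = 0…5: 1, 4, 14, 44, 128, 352.
c_5 = Σ_k C(5,k)·g_1(k)·h(5−k) = 1·1·352 + 5·5·128 + 10·20·44 + 10·60·14 + 5·120·4 + 1·120·1 = 352 + 3200 + 8800 + 8400 + 2400 + 120 = 23272.

23272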